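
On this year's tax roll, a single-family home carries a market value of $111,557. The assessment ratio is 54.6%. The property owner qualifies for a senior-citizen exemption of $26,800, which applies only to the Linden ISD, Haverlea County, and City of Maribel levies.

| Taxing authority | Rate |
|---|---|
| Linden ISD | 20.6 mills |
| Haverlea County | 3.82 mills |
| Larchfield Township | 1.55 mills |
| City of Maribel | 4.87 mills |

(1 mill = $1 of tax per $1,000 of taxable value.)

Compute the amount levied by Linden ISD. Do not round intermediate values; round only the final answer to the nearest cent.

$702.67

Assessed value = $111,557 × 0.546 = $60,910.122
Linden ISD taxable value = $60,910.122 − $26,800 = $34,110.122
Linden ISD levy = $34,110.122 × 0.0206 = $702.6685132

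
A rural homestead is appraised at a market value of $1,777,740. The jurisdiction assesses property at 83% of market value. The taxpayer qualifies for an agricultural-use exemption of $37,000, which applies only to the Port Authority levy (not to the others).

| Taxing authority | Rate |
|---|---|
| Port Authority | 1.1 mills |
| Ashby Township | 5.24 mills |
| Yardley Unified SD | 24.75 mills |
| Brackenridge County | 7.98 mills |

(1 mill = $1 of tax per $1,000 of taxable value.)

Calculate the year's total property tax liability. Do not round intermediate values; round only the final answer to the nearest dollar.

Assessed value = $1,777,740 × 0.83 = $1,475,524.2
Port Authority: ($1,475,524.2 − $37,000) × 0.0011 = $1,438,524.2 × 0.0011 = $1,582.37662
Ashby Township: $1,475,524.2 × 0.00524 = $7,731.746808
Yardley Unified SD: $1,475,524.2 × 0.02475 = $36,519.22395
Brackenridge County: $1,475,524.2 × 0.00798 = $11,774.683116
Total = $57,608.030494

$57,608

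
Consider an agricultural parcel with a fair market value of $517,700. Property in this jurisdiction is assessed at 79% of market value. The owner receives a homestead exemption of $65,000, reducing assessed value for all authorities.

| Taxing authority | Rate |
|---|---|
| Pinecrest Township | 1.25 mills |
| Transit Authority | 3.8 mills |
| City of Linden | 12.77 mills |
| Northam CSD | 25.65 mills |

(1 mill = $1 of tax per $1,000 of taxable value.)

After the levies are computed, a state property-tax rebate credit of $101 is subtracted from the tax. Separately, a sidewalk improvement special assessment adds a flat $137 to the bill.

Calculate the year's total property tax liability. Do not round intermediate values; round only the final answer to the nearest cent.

Assessed value = $517,700 × 0.79 = $408,983
Taxable value = $408,983 − $65,000 = $343,983
Pinecrest Township: $343,983 × 0.00125 = $429.97875
Transit Authority: $343,983 × 0.0038 = $1,307.1354
City of Linden: $343,983 × 0.01277 = $4,392.66291
Northam CSD: $343,983 × 0.02565 = $8,823.16395
Levies subtotal = $14,952.94101
After credit = $14,952.94101 − $101 = $14,851.94101
Total = $14,851.94101 + $137 = $14,988.94101

$14,988.94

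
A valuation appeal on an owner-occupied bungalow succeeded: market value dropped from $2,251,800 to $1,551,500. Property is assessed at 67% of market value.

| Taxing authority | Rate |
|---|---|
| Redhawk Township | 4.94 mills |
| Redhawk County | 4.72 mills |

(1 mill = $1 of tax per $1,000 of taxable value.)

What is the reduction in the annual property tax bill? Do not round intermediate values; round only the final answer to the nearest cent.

$4,532.48

Old assessed value = $2,251,800 × 0.67 = $1,508,706
New assessed value = $1,551,500 × 0.67 = $1,039,505
Combined rate = 0.00494 + 0.00472 = 0.00966
Old tax = $1,508,706 × 0.00966 = $14,574.09996
New tax = $1,039,505 × 0.00966 = $10,041.6183
Reduction = $14,574.09996 − $10,041.6183 = $4,532.48166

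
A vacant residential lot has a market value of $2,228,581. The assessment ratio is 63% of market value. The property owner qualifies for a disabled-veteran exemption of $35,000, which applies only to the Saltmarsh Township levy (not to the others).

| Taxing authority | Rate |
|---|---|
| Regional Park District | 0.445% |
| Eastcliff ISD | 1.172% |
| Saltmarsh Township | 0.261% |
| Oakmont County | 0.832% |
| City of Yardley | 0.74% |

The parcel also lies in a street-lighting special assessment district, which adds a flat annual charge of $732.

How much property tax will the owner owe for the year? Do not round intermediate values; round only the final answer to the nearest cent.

Assessed value = $2,228,581 × 0.63 = $1,404,006.03
Regional Park District: $1,404,006.03 × 0.00445 = $6,247.8268335
Eastcliff ISD: $1,404,006.03 × 0.01172 = $16,454.9506716
Saltmarsh Township: ($1,404,006.03 − $35,000) × 0.00261 = $1,369,006.03 × 0.00261 = $3,573.1057383
Oakmont County: $1,404,006.03 × 0.00832 = $11,681.3301696
City of Yardley: $1,404,006.03 × 0.0074 = $10,389.644622
Levies subtotal = $48,346.858035
Total = $48,346.858035 + $732 = $49,078.858035

$49,078.86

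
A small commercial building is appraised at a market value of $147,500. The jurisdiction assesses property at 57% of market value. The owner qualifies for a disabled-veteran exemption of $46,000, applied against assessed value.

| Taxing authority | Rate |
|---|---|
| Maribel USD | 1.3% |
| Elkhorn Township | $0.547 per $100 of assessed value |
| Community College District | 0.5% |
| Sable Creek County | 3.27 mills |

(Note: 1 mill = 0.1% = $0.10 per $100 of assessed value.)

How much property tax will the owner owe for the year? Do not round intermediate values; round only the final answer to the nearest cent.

$1,018.13

Assessed value = $147,500 × 0.57 = $84,075
Taxable value = $84,075 − $46,000 = $38,075
Maribel USD: $38,075 × 0.013 = $494.975
Elkhorn Township: $38,075 × 0.00547 = $208.27025
Community College District: $38,075 × 0.005 = $190.375
Sable Creek County: $38,075 × 0.00327 = $124.50525
Total = $1,018.1255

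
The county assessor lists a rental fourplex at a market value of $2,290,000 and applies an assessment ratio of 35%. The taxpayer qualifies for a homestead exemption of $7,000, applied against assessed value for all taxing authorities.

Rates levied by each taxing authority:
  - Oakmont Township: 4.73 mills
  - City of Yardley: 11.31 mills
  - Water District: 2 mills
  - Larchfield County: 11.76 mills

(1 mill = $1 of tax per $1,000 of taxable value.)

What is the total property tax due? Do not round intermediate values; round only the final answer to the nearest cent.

Assessed value = $2,290,000 × 0.35 = $801,500
Taxable value = $801,500 − $7,000 = $794,500
Oakmont Township: $794,500 × 0.00473 = $3,757.985
City of Yardley: $794,500 × 0.01131 = $8,985.795
Water District: $794,500 × 0.002 = $1,589
Larchfield County: $794,500 × 0.01176 = $9,343.32
Total = $3,757.985 + $8,985.795 + $1,589 + $9,343.32 = $23,676.1

$23,676.10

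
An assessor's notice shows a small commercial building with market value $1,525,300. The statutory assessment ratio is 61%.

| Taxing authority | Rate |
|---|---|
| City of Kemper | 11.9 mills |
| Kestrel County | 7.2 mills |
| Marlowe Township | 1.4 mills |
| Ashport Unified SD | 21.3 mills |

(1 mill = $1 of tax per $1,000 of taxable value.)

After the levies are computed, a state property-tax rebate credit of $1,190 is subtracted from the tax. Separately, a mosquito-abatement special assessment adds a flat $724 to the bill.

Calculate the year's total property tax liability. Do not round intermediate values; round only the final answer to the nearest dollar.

Assessed value = $1,525,300 × 0.61 = $930,433
City of Kemper: $930,433 × 0.0119 = $11,072.1527
Kestrel County: $930,433 × 0.0072 = $6,699.1176
Marlowe Township: $930,433 × 0.0014 = $1,302.6062
Ashport Unified SD: $930,433 × 0.0213 = $19,818.2229
Levies subtotal = $38,892.0994
After credit = $38,892.0994 − $1,190 = $37,702.0994
Total = $37,702.0994 + $724 = $38,426.0994

$38,426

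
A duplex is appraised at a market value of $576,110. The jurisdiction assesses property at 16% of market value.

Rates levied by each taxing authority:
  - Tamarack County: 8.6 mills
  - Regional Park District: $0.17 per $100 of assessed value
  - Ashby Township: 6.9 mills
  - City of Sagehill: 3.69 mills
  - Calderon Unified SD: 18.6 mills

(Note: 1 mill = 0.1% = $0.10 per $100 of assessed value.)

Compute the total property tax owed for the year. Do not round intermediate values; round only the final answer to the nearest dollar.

Assessed value = $576,110 × 0.16 = $92,177.6
Tamarack County: $92,177.6 × 0.0086 = $792.72736
Regional Park District: $92,177.6 × 0.0017 = $156.70192
Ashby Township: $92,177.6 × 0.0069 = $636.02544
City of Sagehill: $92,177.6 × 0.00369 = $340.135344
Calderon Unified SD: $92,177.6 × 0.0186 = $1,714.50336
Total = $3,640.093424

$3,640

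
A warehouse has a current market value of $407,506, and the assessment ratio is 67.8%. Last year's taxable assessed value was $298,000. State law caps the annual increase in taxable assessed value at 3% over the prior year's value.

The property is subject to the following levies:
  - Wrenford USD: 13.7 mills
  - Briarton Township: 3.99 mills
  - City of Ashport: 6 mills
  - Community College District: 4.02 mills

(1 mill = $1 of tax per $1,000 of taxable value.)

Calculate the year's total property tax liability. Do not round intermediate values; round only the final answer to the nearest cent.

Uncapped assessed value = $407,506 × 0.678 = $276,289.068
Cap limit = $298,000 × 1.03 = $306,940
Taxable assessed value = min($276,289.068, $306,940) = $276,289.068 (cap does not bind)
Wrenford USD: $276,289.068 × 0.0137 = $3,785.1602316
Briarton Township: $276,289.068 × 0.00399 = $1,102.39338132
City of Ashport: $276,289.068 × 0.006 = $1,657.734408
Community College District: $276,289.068 × 0.00402 = $1,110.68205336
Total = $7,655.97007428

$7,655.97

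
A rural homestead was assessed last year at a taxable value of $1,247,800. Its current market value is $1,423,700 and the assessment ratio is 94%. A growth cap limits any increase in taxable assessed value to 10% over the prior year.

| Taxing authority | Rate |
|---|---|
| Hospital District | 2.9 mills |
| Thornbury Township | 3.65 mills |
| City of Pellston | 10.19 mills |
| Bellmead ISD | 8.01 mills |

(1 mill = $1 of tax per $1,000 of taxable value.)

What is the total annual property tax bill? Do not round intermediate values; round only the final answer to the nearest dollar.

Uncapped assessed value = $1,423,700 × 0.94 = $1,338,278
Cap limit = $1,247,800 × 1.1 = $1,372,580
Taxable assessed value = min($1,338,278, $1,372,580) = $1,338,278 (cap does not bind)
Hospital District: $1,338,278 × 0.0029 = $3,881.0062
Thornbury Township: $1,338,278 × 0.00365 = $4,884.7147
City of Pellston: $1,338,278 × 0.01019 = $13,637.05282
Bellmead ISD: $1,338,278 × 0.00801 = $10,719.60678
Total = $33,122.3805

$33,122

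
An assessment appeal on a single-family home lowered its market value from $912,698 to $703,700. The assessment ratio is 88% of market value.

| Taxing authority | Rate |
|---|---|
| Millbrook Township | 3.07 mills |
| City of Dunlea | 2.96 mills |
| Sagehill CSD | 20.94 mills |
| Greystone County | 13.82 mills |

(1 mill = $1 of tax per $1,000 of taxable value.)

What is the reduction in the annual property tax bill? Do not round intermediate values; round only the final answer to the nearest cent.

$7,502.03

Old assessed value = $912,698 × 0.88 = $803,174.24
New assessed value = $703,700 × 0.88 = $619,256
Combined rate = 0.00307 + 0.00296 + 0.02094 + 0.01382 = 0.04079
Old tax = $803,174.24 × 0.04079 = $32,761.4772496
New tax = $619,256 × 0.04079 = $25,259.45224
Reduction = $32,761.4772496 − $25,259.45224 = $7,502.0250096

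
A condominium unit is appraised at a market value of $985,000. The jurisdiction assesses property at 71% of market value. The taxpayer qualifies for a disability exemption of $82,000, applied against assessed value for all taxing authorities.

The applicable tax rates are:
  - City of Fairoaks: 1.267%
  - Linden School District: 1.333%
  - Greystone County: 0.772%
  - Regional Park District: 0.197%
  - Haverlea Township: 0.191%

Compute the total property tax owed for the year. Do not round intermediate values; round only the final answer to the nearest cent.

Assessed value = $985,000 × 0.71 = $699,350
Taxable value = $699,350 − $82,000 = $617,350
City of Fairoaks: $617,350 × 0.01267 = $7,821.8245
Linden School District: $617,350 × 0.01333 = $8,229.2755
Greystone County: $617,350 × 0.00772 = $4,765.942
Regional Park District: $617,350 × 0.00197 = $1,216.1795
Haverlea Township: $617,350 × 0.00191 = $1,179.1385
Total = $7,821.8245 + $8,229.2755 + $4,765.942 + $1,216.1795 + $1,179.1385 = $23,212.36

$23,212.36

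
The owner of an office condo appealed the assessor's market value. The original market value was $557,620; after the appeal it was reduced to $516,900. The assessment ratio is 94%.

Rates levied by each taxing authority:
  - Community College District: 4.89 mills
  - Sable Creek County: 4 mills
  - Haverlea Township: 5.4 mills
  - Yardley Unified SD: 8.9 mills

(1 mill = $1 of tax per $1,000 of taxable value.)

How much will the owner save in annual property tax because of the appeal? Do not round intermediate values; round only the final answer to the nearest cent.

$887.64

Old assessed value = $557,620 × 0.94 = $524,162.8
New assessed value = $516,900 × 0.94 = $485,886
Combined rate = 0.00489 + 0.004 + 0.0054 + 0.0089 = 0.02319
Old tax = $524,162.8 × 0.02319 = $12,155.335332
New tax = $485,886 × 0.02319 = $11,267.69634
Reduction = $12,155.335332 − $11,267.69634 = $887.638992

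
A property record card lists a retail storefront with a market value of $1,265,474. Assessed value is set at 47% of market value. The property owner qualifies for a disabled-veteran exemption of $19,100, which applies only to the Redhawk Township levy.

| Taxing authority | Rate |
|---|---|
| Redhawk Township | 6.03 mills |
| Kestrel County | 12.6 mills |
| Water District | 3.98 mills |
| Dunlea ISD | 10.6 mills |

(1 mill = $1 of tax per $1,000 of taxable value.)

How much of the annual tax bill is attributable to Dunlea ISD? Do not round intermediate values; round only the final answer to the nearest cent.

$6,304.59

Assessed value = $1,265,474 × 0.47 = $594,772.78
Dunlea ISD taxable value = $594,772.78 (exemption does not apply)
Dunlea ISD levy = $594,772.78 × 0.0106 = $6,304.591468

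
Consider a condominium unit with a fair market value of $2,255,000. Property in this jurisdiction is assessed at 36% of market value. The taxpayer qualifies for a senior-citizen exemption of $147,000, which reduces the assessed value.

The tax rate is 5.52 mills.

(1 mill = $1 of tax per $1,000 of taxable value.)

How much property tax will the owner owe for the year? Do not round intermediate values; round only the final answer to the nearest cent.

Assessed value = $2,255,000 × 0.36 = $811,800
Taxable value = $811,800 − $147,000 = $664,800
Tax = $664,800 × 0.00552 = $3,669.696

$3,669.70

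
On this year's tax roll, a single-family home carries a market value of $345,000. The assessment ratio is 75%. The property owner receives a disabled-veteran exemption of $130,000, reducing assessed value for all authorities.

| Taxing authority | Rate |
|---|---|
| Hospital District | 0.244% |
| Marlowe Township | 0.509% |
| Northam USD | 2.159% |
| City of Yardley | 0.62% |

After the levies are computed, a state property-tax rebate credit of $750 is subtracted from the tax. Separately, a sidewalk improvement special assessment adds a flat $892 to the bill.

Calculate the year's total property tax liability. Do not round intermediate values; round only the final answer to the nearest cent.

Assessed value = $345,000 × 0.75 = $258,750
Taxable value = $258,750 − $130,000 = $128,750
Hospital District: $128,750 × 0.00244 = $314.15
Marlowe Township: $128,750 × 0.00509 = $655.3375
Northam USD: $128,750 × 0.02159 = $2,779.7125
City of Yardley: $128,750 × 0.0062 = $798.25
Levies subtotal = $4,547.45
After credit = $4,547.45 − $750 = $3,797.45
Total = $3,797.45 + $892 = $4,689.45

$4,689.45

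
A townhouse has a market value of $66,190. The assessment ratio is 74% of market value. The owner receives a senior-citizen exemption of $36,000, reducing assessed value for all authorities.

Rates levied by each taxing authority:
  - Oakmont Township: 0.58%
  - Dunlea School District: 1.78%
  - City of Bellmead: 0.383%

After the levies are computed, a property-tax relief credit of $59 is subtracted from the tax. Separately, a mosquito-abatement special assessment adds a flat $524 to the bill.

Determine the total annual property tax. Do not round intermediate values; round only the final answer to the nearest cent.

Assessed value = $66,190 × 0.74 = $48,980.6
Taxable value = $48,980.6 − $36,000 = $12,980.6
Oakmont Township: $12,980.6 × 0.0058 = $75.28748
Dunlea School District: $12,980.6 × 0.0178 = $231.05468
City of Bellmead: $12,980.6 × 0.00383 = $49.715698
Levies subtotal = $356.057858
After credit = $356.057858 − $59 = $297.057858
Total = $297.057858 + $524 = $821.057858

$821.06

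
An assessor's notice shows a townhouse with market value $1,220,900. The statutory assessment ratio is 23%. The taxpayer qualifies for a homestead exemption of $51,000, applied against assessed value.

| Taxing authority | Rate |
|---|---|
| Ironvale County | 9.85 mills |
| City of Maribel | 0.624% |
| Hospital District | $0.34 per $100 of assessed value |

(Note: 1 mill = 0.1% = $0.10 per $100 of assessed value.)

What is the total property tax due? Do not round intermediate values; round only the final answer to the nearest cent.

Assessed value = $1,220,900 × 0.23 = $280,807
Taxable value = $280,807 − $51,000 = $229,807
Ironvale County: $229,807 × 0.00985 = $2,263.59895
City of Maribel: $229,807 × 0.00624 = $1,433.99568
Hospital District: $229,807 × 0.0034 = $781.3438
Total = $4,478.93843

$4,478.94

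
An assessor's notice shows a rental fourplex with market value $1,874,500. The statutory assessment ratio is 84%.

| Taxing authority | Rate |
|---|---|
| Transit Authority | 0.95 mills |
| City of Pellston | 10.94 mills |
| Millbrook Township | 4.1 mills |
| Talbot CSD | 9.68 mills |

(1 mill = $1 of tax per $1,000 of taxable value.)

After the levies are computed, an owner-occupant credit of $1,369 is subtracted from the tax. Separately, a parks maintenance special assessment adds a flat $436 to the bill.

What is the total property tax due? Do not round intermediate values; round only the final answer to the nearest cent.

Assessed value = $1,874,500 × 0.84 = $1,574,580
Transit Authority: $1,574,580 × 0.00095 = $1,495.851
City of Pellston: $1,574,580 × 0.01094 = $17,225.9052
Millbrook Township: $1,574,580 × 0.0041 = $6,455.778
Talbot CSD: $1,574,580 × 0.00968 = $15,241.9344
Levies subtotal = $40,419.4686
After credit = $40,419.4686 − $1,369 = $39,050.4686
Total = $39,050.4686 + $436 = $39,486.4686

$39,486.47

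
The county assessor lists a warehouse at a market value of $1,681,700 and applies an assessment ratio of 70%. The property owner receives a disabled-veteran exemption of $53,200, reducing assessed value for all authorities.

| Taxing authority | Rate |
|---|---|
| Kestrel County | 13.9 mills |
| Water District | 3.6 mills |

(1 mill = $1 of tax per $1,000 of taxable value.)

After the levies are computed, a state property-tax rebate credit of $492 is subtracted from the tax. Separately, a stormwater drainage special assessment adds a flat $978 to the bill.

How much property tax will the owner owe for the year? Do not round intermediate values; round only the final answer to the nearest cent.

$20,155.83

Assessed value = $1,681,700 × 0.7 = $1,177,190
Taxable value = $1,177,190 − $53,200 = $1,123,990
Kestrel County: $1,123,990 × 0.0139 = $15,623.461
Water District: $1,123,990 × 0.0036 = $4,046.364
Levies subtotal = $19,669.825
After credit = $19,669.825 − $492 = $19,177.825
Total = $19,177.825 + $978 = $20,155.825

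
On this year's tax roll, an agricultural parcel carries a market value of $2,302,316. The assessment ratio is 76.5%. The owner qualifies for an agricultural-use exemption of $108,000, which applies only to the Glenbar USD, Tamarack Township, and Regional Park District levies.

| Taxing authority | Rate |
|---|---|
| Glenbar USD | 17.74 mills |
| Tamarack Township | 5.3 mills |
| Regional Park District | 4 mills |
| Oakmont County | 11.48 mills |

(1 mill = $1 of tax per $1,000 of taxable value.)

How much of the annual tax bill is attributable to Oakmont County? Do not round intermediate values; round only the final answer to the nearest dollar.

$20,219

Assessed value = $2,302,316 × 0.765 = $1,761,271.74
Oakmont County taxable value = $1,761,271.74 (exemption does not apply)
Oakmont County levy = $1,761,271.74 × 0.01148 = $20,219.3995752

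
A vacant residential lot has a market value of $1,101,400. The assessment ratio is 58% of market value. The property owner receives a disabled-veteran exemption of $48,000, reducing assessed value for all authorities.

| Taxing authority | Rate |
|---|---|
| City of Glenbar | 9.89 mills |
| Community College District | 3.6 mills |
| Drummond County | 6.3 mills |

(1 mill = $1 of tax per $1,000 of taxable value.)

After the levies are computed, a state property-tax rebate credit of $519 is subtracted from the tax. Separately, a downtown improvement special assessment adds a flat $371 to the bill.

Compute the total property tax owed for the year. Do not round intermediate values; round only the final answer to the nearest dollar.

$11,544

Assessed value = $1,101,400 × 0.58 = $638,812
Taxable value = $638,812 − $48,000 = $590,812
City of Glenbar: $590,812 × 0.00989 = $5,843.13068
Community College District: $590,812 × 0.0036 = $2,126.9232
Drummond County: $590,812 × 0.0063 = $3,722.1156
Levies subtotal = $11,692.16948
After credit = $11,692.16948 − $519 = $11,173.16948
Total = $11,173.16948 + $371 = $11,544.16948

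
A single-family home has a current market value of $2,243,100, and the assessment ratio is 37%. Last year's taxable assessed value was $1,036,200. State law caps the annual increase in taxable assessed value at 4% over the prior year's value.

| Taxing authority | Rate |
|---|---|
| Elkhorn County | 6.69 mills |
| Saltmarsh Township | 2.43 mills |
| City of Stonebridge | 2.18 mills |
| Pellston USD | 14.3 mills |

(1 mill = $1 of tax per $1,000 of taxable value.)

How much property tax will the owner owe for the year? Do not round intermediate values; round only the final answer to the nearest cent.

$21,246.64

Uncapped assessed value = $2,243,100 × 0.37 = $829,947
Cap limit = $1,036,200 × 1.04 = $1,077,648
Taxable assessed value = min($829,947, $1,077,648) = $829,947 (cap does not bind)
Elkhorn County: $829,947 × 0.00669 = $5,552.34543
Saltmarsh Township: $829,947 × 0.00243 = $2,016.77121
City of Stonebridge: $829,947 × 0.00218 = $1,809.28446
Pellston USD: $829,947 × 0.0143 = $11,868.2421
Total = $21,246.6432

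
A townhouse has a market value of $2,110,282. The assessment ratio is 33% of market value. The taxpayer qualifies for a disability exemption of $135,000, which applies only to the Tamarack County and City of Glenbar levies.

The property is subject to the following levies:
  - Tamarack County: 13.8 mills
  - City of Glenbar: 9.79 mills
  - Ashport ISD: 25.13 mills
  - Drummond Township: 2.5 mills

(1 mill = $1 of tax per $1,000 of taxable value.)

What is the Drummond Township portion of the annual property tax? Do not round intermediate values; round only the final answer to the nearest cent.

$1,740.98

Assessed value = $2,110,282 × 0.33 = $696,393.06
Drummond Township taxable value = $696,393.06 (exemption does not apply)
Drummond Township levy = $696,393.06 × 0.0025 = $1,740.98265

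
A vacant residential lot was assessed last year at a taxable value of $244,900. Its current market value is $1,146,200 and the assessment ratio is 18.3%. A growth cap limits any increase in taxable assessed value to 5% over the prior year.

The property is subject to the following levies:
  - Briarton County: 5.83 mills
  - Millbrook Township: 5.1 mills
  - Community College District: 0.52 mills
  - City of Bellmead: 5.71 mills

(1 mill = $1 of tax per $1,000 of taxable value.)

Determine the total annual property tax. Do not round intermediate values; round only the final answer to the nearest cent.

Uncapped assessed value = $1,146,200 × 0.183 = $209,754.6
Cap limit = $244,900 × 1.05 = $257,145
Taxable assessed value = min($209,754.6, $257,145) = $209,754.6 (cap does not bind)
Briarton County: $209,754.6 × 0.00583 = $1,222.869318
Millbrook Township: $209,754.6 × 0.0051 = $1,069.74846
Community College District: $209,754.6 × 0.00052 = $109.072392
City of Bellmead: $209,754.6 × 0.00571 = $1,197.698766
Total = $3,599.388936

$3,599.39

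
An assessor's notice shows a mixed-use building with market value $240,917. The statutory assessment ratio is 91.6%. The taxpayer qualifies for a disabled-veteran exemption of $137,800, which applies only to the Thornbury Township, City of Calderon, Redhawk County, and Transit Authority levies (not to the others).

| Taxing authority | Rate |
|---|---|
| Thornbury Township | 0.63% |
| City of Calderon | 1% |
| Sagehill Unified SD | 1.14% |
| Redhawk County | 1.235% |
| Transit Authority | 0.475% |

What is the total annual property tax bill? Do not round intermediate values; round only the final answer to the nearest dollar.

$5,284

Assessed value = $240,917 × 0.916 = $220,679.972
Thornbury Township: ($220,679.972 − $137,800) × 0.0063 = $82,879.972 × 0.0063 = $522.1438236
City of Calderon: ($220,679.972 − $137,800) × 0.01 = $82,879.972 × 0.01 = $828.79972
Sagehill Unified SD: $220,679.972 × 0.0114 = $2,515.7516808
Redhawk County: ($220,679.972 − $137,800) × 0.01235 = $82,879.972 × 0.01235 = $1,023.5676542
Transit Authority: ($220,679.972 − $137,800) × 0.00475 = $82,879.972 × 0.00475 = $393.679867
Total = $5,283.9427456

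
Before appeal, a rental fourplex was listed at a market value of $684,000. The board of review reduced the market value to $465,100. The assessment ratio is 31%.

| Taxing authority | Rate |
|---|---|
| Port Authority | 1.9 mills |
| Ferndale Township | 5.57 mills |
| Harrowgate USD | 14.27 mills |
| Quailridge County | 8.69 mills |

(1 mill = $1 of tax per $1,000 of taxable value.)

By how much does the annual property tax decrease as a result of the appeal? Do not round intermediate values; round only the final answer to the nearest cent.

Old assessed value = $684,000 × 0.31 = $212,040
New assessed value = $465,100 × 0.31 = $144,181
Combined rate = 0.0019 + 0.00557 + 0.01427 + 0.00869 = 0.03043
Old tax = $212,040 × 0.03043 = $6,452.3772
New tax = $144,181 × 0.03043 = $4,387.42783
Reduction = $6,452.3772 − $4,387.42783 = $2,064.94937

$2,064.95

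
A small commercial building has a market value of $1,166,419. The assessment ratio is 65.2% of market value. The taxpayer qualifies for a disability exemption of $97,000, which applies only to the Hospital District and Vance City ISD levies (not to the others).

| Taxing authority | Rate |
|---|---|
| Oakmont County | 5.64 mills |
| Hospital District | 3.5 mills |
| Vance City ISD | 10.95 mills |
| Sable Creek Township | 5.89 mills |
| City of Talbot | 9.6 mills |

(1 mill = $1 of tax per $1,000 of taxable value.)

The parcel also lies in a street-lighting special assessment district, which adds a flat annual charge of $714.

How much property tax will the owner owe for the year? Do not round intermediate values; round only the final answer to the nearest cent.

$26,371.12

Assessed value = $1,166,419 × 0.652 = $760,505.188
Oakmont County: $760,505.188 × 0.00564 = $4,289.24926032
Hospital District: ($760,505.188 − $97,000) × 0.0035 = $663,505.188 × 0.0035 = $2,322.268158
Vance City ISD: ($760,505.188 − $97,000) × 0.01095 = $663,505.188 × 0.01095 = $7,265.3818086
Sable Creek Township: $760,505.188 × 0.00589 = $4,479.37555732
City of Talbot: $760,505.188 × 0.0096 = $7,300.8498048
Levies subtotal = $25,657.12458904
Total = $25,657.12458904 + $714 = $26,371.12458904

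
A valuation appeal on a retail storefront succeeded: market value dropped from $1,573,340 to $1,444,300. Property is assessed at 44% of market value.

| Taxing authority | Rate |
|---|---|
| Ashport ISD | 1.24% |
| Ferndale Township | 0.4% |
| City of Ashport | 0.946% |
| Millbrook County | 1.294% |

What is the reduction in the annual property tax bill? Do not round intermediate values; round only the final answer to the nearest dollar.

Old assessed value = $1,573,340 × 0.44 = $692,269.6
New assessed value = $1,444,300 × 0.44 = $635,492
Combined rate = 0.0124 + 0.004 + 0.00946 + 0.01294 = 0.0388
Old tax = $692,269.6 × 0.0388 = $26,860.06048
New tax = $635,492 × 0.0388 = $24,657.0896
Reduction = $26,860.06048 − $24,657.0896 = $2,202.97088

$2,203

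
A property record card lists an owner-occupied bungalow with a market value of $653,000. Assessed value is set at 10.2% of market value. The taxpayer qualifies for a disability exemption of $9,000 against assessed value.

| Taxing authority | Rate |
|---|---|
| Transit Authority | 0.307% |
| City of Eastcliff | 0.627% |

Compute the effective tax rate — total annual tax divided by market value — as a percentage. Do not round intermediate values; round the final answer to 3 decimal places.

Assessed value = $653,000 × 0.102 = $66,606
Taxable value = $66,606 − $9,000 = $57,606
Transit Authority: $57,606 × 0.00307 = $176.85042
City of Eastcliff: $57,606 × 0.00627 = $361.18962
Total tax = $538.04004
Effective rate = $538.04004 ÷ $653,000 = 0.082% of market value

0.082%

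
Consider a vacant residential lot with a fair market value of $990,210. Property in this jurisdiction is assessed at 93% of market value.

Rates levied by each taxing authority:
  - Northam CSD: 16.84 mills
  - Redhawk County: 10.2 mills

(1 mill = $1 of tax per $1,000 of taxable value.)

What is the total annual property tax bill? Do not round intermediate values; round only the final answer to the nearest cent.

$24,901.01

Assessed value = $990,210 × 0.93 = $920,895.3
Northam CSD: $920,895.3 × 0.01684 = $15,507.876852
Redhawk County: $920,895.3 × 0.0102 = $9,393.13206
Total = $15,507.876852 + $9,393.13206 = $24,901.008912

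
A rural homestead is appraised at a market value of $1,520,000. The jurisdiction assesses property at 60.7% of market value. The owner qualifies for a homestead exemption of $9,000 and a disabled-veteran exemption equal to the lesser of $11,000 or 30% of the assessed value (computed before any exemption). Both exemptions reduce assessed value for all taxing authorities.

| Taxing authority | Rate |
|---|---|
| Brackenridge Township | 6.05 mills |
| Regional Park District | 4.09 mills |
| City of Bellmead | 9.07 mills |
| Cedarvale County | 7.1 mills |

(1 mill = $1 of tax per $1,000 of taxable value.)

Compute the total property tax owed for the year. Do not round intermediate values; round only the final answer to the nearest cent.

Assessed value = $1,520,000 × 0.607 = $922,640
Disabled-veteran exemption = min($11,000, 30% × $922,640) = min($11,000, $276,792) = $11,000 (dollar cap binds)
Taxable value = $922,640 − $9,000 − $11,000 = $902,640
Brackenridge Township: $902,640 × 0.00605 = $5,460.972
Regional Park District: $902,640 × 0.00409 = $3,691.7976
City of Bellmead: $902,640 × 0.00907 = $8,186.9448
Cedarvale County: $902,640 × 0.0071 = $6,408.744
Total = $23,748.4584

$23,748.46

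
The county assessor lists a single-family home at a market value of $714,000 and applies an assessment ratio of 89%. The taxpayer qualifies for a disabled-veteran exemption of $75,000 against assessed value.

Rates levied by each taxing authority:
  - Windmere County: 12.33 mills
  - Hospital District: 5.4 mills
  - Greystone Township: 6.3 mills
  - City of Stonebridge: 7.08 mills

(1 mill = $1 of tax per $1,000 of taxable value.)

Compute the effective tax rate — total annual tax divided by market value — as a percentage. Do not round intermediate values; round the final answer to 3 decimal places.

Assessed value = $714,000 × 0.89 = $635,460
Taxable value = $635,460 − $75,000 = $560,460
Windmere County: $560,460 × 0.01233 = $6,910.4718
Hospital District: $560,460 × 0.0054 = $3,026.484
Greystone Township: $560,460 × 0.0063 = $3,530.898
City of Stonebridge: $560,460 × 0.00708 = $3,968.0568
Total tax = $17,435.9106
Effective rate = $17,435.9106 ÷ $714,000 = 2.442% of market value

2.442%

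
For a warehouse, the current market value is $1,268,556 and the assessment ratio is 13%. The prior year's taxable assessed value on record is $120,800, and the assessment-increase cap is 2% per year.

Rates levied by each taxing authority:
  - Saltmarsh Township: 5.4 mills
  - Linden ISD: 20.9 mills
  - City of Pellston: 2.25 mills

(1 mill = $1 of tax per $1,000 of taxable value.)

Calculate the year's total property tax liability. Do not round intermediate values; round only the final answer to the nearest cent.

Uncapped assessed value = $1,268,556 × 0.13 = $164,912.28
Cap limit = $120,800 × 1.02 = $123,216
Taxable assessed value = min($164,912.28, $123,216) = $123,216 (cap binds)
Saltmarsh Township: $123,216 × 0.0054 = $665.3664
Linden ISD: $123,216 × 0.0209 = $2,575.2144
City of Pellston: $123,216 × 0.00225 = $277.236
Total = $3,517.8168

$3,517.82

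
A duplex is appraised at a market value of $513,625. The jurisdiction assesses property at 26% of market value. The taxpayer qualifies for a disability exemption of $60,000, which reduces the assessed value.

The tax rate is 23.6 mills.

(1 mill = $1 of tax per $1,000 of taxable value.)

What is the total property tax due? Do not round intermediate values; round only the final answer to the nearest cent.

$1,735.60

Assessed value = $513,625 × 0.26 = $133,542.5
Taxable value = $133,542.5 − $60,000 = $73,542.5
Tax = $73,542.5 × 0.0236 = $1,735.603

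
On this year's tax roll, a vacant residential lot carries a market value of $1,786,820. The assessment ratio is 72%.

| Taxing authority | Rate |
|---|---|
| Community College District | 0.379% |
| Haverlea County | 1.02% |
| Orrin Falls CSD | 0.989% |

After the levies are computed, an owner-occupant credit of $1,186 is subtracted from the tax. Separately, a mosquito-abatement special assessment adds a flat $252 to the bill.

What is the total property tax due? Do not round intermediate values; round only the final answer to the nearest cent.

$29,787.87

Assessed value = $1,786,820 × 0.72 = $1,286,510.4
Community College District: $1,286,510.4 × 0.00379 = $4,875.874416
Haverlea County: $1,286,510.4 × 0.0102 = $13,122.40608
Orrin Falls CSD: $1,286,510.4 × 0.00989 = $12,723.587856
Levies subtotal = $30,721.868352
After credit = $30,721.868352 − $1,186 = $29,535.868352
Total = $29,535.868352 + $252 = $29,787.868352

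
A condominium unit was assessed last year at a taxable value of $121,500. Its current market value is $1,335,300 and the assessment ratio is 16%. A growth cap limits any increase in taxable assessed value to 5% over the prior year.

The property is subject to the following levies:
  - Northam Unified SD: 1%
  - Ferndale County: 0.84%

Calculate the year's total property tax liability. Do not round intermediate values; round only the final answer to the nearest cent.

Uncapped assessed value = $1,335,300 × 0.16 = $213,648
Cap limit = $121,500 × 1.05 = $127,575
Taxable assessed value = min($213,648, $127,575) = $127,575 (cap binds)
Northam Unified SD: $127,575 × 0.01 = $1,275.75
Ferndale County: $127,575 × 0.0084 = $1,071.63
Total = $2,347.38

$2,347.38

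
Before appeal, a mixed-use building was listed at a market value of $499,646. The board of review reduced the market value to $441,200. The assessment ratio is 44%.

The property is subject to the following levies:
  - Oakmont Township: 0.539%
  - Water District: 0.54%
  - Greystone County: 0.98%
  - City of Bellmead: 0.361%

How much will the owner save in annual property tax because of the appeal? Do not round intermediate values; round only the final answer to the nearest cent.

Old assessed value = $499,646 × 0.44 = $219,844.24
New assessed value = $441,200 × 0.44 = $194,128
Combined rate = 0.00539 + 0.0054 + 0.0098 + 0.00361 = 0.0242
Old tax = $219,844.24 × 0.0242 = $5,320.230608
New tax = $194,128 × 0.0242 = $4,697.8976
Reduction = $5,320.230608 − $4,697.8976 = $622.333008

$622.33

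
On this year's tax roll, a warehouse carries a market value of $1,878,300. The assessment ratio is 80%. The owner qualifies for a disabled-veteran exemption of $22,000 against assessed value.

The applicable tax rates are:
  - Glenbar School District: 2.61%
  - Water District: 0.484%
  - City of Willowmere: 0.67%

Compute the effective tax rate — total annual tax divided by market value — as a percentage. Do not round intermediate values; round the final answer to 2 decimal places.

2.97%

Assessed value = $1,878,300 × 0.8 = $1,502,640
Taxable value = $1,502,640 − $22,000 = $1,480,640
Glenbar School District: $1,480,640 × 0.0261 = $38,644.704
Water District: $1,480,640 × 0.00484 = $7,166.2976
City of Willowmere: $1,480,640 × 0.0067 = $9,920.288
Total tax = $55,731.2896
Effective rate = $55,731.2896 ÷ $1,878,300 = 2.97% of market value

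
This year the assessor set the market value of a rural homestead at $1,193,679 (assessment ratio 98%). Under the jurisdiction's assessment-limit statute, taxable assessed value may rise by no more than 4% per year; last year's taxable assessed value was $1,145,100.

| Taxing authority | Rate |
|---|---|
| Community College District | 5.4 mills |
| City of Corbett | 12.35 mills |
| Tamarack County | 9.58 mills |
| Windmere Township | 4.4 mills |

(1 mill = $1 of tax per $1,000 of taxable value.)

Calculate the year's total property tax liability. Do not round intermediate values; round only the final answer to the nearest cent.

$37,117.93

Uncapped assessed value = $1,193,679 × 0.98 = $1,169,805.42
Cap limit = $1,145,100 × 1.04 = $1,190,904
Taxable assessed value = min($1,169,805.42, $1,190,904) = $1,169,805.42 (cap does not bind)
Community College District: $1,169,805.42 × 0.0054 = $6,316.949268
City of Corbett: $1,169,805.42 × 0.01235 = $14,447.096937
Tamarack County: $1,169,805.42 × 0.00958 = $11,206.7359236
Windmere Township: $1,169,805.42 × 0.0044 = $5,147.143848
Total = $37,117.9259766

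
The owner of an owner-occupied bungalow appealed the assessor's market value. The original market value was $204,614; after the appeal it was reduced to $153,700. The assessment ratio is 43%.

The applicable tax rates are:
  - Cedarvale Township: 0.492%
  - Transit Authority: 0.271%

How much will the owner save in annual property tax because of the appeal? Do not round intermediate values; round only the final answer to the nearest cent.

Old assessed value = $204,614 × 0.43 = $87,984.02
New assessed value = $153,700 × 0.43 = $66,091
Combined rate = 0.00492 + 0.00271 = 0.00763
Old tax = $87,984.02 × 0.00763 = $671.3180726
New tax = $66,091 × 0.00763 = $504.27433
Reduction = $671.3180726 − $504.27433 = $167.0437426

$167.04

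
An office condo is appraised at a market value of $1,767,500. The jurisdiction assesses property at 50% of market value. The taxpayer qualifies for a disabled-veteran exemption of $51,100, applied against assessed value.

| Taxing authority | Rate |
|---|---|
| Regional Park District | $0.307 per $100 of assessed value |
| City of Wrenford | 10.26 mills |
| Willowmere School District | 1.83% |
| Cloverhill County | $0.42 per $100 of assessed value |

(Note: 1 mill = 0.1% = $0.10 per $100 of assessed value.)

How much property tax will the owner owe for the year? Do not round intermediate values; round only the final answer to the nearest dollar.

$29,834

Assessed value = $1,767,500 × 0.5 = $883,750
Taxable value = $883,750 − $51,100 = $832,650
Regional Park District: $832,650 × 0.00307 = $2,556.2355
City of Wrenford: $832,650 × 0.01026 = $8,542.989
Willowmere School District: $832,650 × 0.0183 = $15,237.495
Cloverhill County: $832,650 × 0.0042 = $3,497.13
Total = $29,833.8495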